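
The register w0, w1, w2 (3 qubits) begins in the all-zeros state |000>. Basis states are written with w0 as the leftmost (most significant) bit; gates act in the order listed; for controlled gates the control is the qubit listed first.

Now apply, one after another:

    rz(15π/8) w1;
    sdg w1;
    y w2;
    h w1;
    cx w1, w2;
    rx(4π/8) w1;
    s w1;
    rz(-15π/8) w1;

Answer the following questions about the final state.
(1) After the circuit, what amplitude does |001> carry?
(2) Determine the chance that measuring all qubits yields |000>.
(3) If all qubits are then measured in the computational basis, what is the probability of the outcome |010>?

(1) |001> carries amplitude I/2 in the final state.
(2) Outcome |000> occurs with probability 1/4.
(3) A full measurement returns |010> with probability 1/4.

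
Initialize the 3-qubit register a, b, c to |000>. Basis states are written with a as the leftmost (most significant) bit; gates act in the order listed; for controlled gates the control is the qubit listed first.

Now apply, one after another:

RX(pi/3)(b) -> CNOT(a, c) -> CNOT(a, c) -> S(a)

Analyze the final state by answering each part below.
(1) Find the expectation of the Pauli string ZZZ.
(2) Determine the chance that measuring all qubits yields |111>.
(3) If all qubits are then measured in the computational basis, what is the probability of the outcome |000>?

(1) In the final state, ZZZ has expectation 1/2. Key observation: steps 2-3 multiply out to the identity, so the circuit reduces to the remaining gates.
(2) A full measurement returns |111> with probability 0.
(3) A full measurement returns |000> with probability 3/4.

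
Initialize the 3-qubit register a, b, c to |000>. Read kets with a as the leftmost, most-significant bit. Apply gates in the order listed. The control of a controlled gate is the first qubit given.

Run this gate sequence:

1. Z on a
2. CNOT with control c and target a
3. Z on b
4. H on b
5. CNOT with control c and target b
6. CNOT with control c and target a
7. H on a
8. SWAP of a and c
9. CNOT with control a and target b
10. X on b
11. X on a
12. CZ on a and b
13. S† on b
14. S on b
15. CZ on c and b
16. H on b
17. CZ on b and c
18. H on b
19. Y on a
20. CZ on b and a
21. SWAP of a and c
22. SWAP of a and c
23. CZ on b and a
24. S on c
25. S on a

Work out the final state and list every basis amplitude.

The final amplitudes are -I/2 on |000>, 1/2 on |001>, I/2 on |010>, 1/2 on |011>, 0 on |100>, 0 on |101>, 0 on |110>, 0 on |111>.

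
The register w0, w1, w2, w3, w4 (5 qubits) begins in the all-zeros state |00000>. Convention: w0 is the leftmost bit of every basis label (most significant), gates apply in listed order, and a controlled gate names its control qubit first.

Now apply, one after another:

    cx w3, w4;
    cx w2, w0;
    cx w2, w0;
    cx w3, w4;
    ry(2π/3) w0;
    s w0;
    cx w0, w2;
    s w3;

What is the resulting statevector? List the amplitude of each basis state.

After the circuit, the state carries amplitude 1/2 on |00000>, sqrt(3)*I/2 on |10100>, and 0 on every other basis state. Key observation: steps 1-4 multiply out to the identity, so the circuit reduces to the remaining gates.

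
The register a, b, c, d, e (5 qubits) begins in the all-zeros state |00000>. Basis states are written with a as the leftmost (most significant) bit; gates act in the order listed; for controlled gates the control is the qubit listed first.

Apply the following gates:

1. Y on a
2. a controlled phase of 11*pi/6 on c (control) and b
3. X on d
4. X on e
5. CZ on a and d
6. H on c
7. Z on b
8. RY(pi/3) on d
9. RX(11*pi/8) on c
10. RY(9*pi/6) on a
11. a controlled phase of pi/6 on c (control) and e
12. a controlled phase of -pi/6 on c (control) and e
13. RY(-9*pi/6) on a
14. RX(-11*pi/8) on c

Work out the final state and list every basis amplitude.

The resulting statevector has amplitude sqrt(2)*I/4 on |10001>, -sqrt(6)*I/4 on |10011>, sqrt(2)*I/4 on |10101>, -sqrt(6)*I/4 on |10111>, and 0 on every other basis state.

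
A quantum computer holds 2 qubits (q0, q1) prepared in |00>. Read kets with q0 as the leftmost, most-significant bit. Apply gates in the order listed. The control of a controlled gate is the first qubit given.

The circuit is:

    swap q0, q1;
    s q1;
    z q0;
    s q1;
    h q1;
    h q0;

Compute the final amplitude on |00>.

The amplitude on |00> is 1/2.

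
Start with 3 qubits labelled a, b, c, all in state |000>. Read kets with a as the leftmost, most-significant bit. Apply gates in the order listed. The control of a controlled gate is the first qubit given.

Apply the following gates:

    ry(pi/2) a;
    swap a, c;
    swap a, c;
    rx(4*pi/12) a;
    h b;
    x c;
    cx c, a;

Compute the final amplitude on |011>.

The final state's coefficient on |011> equals sqrt(3)/4 - I/4. Key observation: gates 2-3 undo each other exactly, leaving only the rest of the circuit to track.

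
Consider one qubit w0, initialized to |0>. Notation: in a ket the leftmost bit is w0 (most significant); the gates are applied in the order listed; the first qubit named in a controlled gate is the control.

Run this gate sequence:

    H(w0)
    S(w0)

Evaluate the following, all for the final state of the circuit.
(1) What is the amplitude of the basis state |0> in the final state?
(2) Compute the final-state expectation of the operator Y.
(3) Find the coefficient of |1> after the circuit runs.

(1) The amplitude on |0> is sqrt(2)/2.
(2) In the final state, Y has expectation 1.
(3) |1> carries amplitude sqrt(2)*I/2 in the final state.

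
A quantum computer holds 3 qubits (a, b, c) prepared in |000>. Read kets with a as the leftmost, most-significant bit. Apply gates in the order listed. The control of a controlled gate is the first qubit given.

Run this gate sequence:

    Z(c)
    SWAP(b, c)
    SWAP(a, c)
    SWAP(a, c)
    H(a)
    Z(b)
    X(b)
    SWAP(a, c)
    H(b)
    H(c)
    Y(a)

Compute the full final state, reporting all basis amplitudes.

The final amplitudes are sqrt(2)*I/2 on |100>, -sqrt(2)*I/2 on |110>, and 0 on every other basis state.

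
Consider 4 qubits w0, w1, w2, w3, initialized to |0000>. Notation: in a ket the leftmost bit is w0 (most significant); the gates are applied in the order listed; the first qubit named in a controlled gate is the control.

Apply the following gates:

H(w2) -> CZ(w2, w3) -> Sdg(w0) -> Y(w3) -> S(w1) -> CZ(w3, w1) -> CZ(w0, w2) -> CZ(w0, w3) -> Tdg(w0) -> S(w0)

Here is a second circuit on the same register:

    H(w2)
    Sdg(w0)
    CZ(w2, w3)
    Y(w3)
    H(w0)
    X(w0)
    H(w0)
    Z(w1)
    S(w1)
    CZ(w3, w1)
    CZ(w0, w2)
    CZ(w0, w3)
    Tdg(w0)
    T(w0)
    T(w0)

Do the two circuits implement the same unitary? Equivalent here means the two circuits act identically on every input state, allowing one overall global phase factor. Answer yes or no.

No: there is an input state on which the two circuits produce genuinely different outputs (not merely differing by a phase).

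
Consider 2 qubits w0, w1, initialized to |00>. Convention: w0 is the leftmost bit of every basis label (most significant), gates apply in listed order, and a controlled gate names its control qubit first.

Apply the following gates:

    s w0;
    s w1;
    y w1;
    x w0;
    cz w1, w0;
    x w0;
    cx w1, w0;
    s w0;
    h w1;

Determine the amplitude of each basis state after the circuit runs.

The resulting statevector has amplitude 0 on |00>, 0 on |01>, sqrt(2)/2 on |10>, -sqrt(2)/2 on |11>.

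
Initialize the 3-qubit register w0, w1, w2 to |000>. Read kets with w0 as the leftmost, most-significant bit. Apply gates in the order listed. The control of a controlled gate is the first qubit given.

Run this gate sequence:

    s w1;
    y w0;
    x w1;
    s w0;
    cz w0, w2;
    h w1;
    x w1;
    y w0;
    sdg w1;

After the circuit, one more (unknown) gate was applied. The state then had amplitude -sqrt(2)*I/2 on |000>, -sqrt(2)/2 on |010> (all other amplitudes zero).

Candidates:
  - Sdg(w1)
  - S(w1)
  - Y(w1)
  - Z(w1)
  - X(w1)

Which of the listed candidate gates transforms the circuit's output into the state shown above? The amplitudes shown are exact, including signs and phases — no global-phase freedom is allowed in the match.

The applied gate was Z(w1).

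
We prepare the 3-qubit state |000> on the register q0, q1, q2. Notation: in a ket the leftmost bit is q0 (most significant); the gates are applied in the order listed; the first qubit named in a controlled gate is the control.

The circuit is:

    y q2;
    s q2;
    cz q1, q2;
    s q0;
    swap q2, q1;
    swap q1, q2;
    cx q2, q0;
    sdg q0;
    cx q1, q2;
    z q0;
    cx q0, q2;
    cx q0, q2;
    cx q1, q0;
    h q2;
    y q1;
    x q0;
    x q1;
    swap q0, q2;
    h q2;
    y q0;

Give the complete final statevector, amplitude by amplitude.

After the circuit, the state carries amplitude I/2 on |000>, I/2 on |001>, 0 on |010>, 0 on |011>, I/2 on |100>, I/2 on |101>, 0 on |110>, 0 on |111>.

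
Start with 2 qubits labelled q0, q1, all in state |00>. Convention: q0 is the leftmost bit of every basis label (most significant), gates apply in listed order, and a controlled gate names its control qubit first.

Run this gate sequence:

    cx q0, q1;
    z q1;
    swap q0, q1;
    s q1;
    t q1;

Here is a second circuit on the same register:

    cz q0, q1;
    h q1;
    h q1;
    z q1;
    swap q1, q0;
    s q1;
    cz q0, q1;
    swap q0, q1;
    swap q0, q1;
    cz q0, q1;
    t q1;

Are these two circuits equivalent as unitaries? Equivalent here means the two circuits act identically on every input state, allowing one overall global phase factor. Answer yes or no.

No, they are not equivalent — no single phase factor reconciles the two unitaries.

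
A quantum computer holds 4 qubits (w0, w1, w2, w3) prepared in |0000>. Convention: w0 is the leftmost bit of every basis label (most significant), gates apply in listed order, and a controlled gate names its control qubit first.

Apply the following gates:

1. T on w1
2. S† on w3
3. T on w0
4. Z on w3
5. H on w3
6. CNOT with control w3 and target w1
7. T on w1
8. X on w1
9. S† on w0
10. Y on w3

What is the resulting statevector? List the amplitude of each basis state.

The final amplitudes are -sqrt(2)*exp(3*I*pi/4)/2 on |0000>, sqrt(2)*I/2 on |0101>, and 0 on every other basis state.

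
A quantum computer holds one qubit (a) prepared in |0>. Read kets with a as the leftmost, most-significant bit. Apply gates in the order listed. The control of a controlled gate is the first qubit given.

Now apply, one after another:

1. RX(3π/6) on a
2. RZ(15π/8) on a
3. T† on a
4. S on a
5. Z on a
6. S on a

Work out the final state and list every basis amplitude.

After the circuit, the state carries amplitude -sqrt(2)*exp(I*pi/16)/2 on |0>, sqrt(2)*exp(3*I*pi/16)/2 on |1>.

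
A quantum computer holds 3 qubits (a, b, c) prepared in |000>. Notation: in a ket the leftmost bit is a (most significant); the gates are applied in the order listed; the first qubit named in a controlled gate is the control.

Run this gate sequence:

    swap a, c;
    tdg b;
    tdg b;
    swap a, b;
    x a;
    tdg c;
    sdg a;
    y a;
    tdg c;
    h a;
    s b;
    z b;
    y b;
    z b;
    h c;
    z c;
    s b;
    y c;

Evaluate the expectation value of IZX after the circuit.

The observable IZX averages to -1.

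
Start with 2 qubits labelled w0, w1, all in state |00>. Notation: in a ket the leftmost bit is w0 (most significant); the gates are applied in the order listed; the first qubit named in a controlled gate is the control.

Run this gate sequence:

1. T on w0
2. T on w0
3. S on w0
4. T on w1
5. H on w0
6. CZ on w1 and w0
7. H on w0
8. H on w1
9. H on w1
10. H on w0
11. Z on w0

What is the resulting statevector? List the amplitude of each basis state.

The final amplitudes are sqrt(2)/2 on |00>, 0 on |01>, -sqrt(2)/2 on |10>, 0 on |11>. Key observation: gates 7-10 undo each other exactly, leaving only the rest of the circuit to track.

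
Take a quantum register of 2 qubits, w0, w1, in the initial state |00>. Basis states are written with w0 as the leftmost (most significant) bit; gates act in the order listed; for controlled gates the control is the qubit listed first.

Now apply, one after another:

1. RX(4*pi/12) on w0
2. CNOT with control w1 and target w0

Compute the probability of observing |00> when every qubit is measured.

A full measurement returns |00> with probability 3/4.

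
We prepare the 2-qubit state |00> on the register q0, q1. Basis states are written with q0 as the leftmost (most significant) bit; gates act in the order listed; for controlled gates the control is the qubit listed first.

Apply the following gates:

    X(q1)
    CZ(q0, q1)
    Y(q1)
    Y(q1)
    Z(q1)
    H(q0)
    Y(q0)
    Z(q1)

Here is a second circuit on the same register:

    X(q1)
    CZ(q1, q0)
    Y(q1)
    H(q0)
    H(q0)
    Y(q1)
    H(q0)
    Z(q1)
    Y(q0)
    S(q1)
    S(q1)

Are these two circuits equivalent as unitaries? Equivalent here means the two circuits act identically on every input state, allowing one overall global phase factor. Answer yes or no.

Yes: on every input state the two circuits agree up to one overall phase factor.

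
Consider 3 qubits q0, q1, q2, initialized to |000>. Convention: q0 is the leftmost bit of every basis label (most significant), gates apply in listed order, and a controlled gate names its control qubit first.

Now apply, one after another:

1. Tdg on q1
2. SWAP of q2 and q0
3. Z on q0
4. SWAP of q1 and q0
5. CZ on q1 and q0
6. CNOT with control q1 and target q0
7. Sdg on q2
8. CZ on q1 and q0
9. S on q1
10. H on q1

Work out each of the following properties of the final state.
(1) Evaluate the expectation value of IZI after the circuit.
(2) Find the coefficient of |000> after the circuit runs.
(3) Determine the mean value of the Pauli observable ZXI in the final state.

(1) In the final state, IZI has expectation 0.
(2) The amplitude on |000> is sqrt(2)/2.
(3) The expectation value of ZXI is 1.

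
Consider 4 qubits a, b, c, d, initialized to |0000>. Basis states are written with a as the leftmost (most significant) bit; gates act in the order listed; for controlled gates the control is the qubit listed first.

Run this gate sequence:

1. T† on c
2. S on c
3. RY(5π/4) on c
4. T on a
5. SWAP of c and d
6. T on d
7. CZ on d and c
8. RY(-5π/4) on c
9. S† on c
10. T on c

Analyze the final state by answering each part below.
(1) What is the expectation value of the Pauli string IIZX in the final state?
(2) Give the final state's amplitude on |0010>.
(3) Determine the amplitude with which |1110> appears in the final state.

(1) The expectation value of IIZX is sqrt(2)/4.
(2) The final state's coefficient on |0010> equals -sqrt(2)*exp(3*I*pi/4)/4.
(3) The final state's coefficient on |1110> equals 0.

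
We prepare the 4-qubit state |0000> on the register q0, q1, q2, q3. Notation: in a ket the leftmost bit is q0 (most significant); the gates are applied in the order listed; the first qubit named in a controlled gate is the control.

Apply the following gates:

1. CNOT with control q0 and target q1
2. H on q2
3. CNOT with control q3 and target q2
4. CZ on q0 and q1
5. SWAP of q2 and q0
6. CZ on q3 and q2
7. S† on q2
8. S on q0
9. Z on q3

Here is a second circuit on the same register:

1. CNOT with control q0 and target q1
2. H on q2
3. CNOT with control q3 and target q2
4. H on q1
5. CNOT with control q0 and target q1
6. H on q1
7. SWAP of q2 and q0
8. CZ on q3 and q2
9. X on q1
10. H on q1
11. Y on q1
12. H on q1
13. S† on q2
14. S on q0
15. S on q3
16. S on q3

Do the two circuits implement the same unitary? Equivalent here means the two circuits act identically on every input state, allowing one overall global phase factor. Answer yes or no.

No, they are not equivalent — no single phase factor reconciles the two unitaries.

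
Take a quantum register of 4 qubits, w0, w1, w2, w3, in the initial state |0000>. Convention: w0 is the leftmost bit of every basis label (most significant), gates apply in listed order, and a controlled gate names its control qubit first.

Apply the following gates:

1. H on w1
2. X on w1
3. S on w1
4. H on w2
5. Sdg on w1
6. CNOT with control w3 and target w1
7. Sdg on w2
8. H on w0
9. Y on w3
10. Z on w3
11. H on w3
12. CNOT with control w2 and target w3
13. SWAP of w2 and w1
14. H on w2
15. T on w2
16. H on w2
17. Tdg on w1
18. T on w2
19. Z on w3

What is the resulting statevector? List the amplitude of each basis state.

The resulting statevector has amplitude -I/4 on |0000>, -I/4 on |0001>, -exp(3*I*pi/4)/4 on |0010>, -exp(3*I*pi/4)/4 on |0011>, -exp(3*I*pi/4)/4 on |0100>, -exp(3*I*pi/4)/4 on |0101>, 1/4 on |0110>, 1/4 on |0111>, -I/4 on |1000>, -I/4 on |1001>, -exp(3*I*pi/4)/4 on |1010>, -exp(3*I*pi/4)/4 on |1011>, -exp(3*I*pi/4)/4 on |1100>, -exp(3*I*pi/4)/4 on |1101>, 1/4 on |1110>, 1/4 on |1111>.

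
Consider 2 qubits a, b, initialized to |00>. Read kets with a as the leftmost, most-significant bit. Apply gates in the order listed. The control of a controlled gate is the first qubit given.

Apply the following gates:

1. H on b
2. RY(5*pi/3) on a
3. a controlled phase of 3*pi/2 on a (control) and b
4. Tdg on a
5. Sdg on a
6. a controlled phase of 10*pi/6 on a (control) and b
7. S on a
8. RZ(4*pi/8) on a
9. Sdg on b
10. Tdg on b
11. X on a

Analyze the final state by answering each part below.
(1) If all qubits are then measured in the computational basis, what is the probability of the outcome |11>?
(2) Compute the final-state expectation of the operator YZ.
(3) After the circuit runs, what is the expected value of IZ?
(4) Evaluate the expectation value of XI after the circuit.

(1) A full measurement returns |11> with probability 3/8.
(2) The expectation value of YZ is 3*sqrt(2)/16 + 3*sqrt(6)/16.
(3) The observable IZ averages to 0.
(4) In the final state, XI has expectation -3*sqrt(6)/16 + 3*sqrt(2)/16.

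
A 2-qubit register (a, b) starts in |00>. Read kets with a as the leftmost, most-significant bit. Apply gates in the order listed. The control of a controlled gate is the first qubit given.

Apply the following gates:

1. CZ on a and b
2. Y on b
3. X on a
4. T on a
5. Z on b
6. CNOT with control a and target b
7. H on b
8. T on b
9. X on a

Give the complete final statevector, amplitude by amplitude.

The final amplitudes are -sqrt(2)*exp(3*I*pi/4)/2 on |00>, sqrt(2)/2 on |01>, 0 on |10>, 0 on |11>.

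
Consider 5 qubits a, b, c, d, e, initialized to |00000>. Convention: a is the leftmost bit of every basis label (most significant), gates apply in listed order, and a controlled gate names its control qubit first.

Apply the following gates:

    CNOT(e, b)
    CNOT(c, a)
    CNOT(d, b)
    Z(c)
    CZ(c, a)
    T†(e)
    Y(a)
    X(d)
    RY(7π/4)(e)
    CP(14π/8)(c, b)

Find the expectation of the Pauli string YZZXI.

The observable YZZXI averages to 0.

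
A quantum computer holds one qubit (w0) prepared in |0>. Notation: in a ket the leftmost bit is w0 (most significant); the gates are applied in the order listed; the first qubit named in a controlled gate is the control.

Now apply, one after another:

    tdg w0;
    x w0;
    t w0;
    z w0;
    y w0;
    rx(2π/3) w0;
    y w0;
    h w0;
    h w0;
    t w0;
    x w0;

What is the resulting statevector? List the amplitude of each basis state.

The resulting statevector has amplitude -I/2 on |0>, -sqrt(3)*exp(3*I*pi/4)/2 on |1>. Key observation: gates 8-9 undo each other exactly, leaving only the rest of the circuit to track.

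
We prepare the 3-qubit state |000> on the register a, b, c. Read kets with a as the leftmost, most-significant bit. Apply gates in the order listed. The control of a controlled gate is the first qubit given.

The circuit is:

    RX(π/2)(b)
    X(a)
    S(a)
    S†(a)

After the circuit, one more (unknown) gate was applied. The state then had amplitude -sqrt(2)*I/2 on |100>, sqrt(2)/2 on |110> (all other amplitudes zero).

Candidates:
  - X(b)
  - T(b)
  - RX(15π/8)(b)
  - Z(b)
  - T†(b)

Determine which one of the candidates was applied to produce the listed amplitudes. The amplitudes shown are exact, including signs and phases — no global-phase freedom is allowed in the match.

The unique candidate consistent with the amplitudes is X(b). Key observation: the block from step 3 through step 4 cancels to the identity and can be dropped.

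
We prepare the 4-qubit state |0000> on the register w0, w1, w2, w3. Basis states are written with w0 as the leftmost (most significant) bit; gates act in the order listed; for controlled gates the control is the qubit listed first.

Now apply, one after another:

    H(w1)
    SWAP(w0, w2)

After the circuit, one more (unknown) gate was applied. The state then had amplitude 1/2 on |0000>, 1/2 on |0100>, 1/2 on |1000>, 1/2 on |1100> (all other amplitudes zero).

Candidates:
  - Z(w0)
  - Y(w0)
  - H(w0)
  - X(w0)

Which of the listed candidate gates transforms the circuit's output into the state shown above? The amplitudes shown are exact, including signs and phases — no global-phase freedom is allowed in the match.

It was H(w0) that produced the state shown.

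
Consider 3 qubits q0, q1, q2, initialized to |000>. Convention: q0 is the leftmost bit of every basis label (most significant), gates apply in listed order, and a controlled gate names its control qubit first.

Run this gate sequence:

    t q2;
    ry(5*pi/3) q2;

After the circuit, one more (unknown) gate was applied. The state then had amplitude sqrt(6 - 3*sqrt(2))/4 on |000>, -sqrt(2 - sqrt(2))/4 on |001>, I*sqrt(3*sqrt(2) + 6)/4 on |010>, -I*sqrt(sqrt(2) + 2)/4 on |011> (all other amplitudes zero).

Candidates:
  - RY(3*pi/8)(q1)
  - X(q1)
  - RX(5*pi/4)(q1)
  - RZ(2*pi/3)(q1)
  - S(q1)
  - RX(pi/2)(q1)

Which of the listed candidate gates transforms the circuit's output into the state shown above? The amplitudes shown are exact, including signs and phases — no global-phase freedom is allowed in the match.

It was RX(5*pi/4)(q1) that produced the state shown.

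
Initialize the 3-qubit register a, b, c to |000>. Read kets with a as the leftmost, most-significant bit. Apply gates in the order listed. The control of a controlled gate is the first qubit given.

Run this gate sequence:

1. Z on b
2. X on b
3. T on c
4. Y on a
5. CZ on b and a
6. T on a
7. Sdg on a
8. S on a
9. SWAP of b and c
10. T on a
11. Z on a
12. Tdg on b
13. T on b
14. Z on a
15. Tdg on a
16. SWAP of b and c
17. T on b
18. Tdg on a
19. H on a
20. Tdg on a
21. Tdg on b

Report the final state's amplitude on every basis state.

After the circuit, the state carries amplitude -sqrt(2)*I/2 on |010>, sqrt(2)*exp(I*pi/4)/2 on |110>, and 0 on every other basis state. Key observation: steps 9-16 multiply out to the identity, so the circuit reduces to the remaining gates.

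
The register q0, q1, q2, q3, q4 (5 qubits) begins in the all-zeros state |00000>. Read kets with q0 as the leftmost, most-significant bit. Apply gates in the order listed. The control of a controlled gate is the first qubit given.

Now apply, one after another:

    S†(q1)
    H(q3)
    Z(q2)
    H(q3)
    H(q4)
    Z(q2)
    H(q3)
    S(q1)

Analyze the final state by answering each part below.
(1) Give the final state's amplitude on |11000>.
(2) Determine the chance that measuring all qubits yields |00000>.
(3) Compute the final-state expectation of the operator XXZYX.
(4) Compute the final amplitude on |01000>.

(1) |11000> carries amplitude 0 in the final state.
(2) The probability of measuring |00000> is 1/4.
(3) In the final state, XXZYX has expectation 0.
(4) |01000> carries amplitude 0 in the final state.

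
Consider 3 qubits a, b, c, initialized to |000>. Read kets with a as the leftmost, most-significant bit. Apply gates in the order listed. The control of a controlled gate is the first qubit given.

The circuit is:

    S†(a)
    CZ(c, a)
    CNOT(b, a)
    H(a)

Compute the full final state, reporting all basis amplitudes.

After the circuit, the state carries amplitude sqrt(2)/2 on |000>, sqrt(2)/2 on |100>, and 0 on every other basis state.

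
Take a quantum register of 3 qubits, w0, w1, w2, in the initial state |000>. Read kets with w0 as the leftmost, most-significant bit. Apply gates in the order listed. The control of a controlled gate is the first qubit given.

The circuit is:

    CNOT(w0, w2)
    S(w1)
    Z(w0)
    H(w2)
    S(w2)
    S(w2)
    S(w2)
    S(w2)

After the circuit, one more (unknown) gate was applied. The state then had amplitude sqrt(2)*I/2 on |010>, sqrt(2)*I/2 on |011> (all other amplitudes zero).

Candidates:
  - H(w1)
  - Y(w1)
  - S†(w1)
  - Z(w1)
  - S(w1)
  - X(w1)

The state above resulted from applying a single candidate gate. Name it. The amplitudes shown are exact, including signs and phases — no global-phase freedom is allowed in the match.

The applied gate was Y(w1).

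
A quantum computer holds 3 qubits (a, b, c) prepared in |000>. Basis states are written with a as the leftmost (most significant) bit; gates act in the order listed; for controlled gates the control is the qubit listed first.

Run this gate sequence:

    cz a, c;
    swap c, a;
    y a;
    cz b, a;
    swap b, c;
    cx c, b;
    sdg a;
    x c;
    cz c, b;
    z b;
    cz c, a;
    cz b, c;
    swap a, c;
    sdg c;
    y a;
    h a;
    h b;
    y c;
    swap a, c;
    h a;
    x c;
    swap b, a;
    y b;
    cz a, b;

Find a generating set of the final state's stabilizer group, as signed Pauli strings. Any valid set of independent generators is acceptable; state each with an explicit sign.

The final state is stabilized by the group generated by +XZI, -ZXI, +IIX; other independent generating sets are equally valid.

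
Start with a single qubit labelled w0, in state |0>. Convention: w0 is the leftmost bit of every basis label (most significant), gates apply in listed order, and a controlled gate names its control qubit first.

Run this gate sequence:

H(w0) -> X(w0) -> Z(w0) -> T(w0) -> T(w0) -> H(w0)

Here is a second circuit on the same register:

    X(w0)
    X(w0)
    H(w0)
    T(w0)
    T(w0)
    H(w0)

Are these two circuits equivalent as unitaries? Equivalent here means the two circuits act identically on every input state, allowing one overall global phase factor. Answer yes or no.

No — the two circuits implement different unitaries, even allowing a global phase.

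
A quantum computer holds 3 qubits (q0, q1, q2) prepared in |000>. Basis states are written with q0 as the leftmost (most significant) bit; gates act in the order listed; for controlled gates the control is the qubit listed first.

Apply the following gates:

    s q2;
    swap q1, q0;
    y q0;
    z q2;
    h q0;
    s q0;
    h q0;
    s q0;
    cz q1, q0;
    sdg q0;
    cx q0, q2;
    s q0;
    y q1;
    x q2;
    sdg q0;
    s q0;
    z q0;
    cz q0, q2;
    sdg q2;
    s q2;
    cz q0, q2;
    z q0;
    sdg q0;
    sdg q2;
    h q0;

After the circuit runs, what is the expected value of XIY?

In the final state, XIY has expectation 0. Key observation: the block from step 16 through step 23 cancels to the identity and can be dropped.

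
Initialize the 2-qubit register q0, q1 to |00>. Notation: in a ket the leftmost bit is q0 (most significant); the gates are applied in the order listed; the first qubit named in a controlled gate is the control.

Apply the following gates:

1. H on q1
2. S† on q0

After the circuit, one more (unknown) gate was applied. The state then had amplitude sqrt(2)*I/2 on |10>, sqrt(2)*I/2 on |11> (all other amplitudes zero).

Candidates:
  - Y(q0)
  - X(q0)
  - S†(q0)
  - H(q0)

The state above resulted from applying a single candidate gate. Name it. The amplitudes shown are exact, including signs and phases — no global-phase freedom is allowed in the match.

It was Y(q0) that produced the state shown.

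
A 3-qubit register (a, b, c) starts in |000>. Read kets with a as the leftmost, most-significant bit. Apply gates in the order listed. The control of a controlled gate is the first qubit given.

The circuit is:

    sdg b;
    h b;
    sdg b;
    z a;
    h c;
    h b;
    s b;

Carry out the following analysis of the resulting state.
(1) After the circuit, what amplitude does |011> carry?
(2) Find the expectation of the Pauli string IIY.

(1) |011> carries amplitude sqrt(2)*(-1 + I)/4 in the final state.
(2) In the final state, IIY has expectation 0.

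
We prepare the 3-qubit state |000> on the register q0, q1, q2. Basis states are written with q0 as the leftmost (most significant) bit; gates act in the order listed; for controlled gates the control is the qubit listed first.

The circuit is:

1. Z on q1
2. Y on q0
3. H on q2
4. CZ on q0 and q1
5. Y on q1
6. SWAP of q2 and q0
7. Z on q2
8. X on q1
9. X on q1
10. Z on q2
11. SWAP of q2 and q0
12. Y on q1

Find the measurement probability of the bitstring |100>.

Outcome |100> occurs with probability 1/2. Key observation: steps 5-12 multiply out to the identity, so the circuit reduces to the remaining gates.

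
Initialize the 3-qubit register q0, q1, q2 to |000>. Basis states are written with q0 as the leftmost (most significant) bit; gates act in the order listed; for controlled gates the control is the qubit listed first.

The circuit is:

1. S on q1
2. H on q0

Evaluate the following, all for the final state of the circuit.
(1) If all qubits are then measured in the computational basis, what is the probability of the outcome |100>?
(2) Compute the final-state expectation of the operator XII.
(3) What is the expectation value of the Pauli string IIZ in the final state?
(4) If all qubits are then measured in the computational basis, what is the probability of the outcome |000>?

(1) The probability of measuring |100> is 1/2.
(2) The expectation value of XII is 1.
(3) The observable IIZ averages to 1.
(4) A full measurement returns |000> with probability 1/2.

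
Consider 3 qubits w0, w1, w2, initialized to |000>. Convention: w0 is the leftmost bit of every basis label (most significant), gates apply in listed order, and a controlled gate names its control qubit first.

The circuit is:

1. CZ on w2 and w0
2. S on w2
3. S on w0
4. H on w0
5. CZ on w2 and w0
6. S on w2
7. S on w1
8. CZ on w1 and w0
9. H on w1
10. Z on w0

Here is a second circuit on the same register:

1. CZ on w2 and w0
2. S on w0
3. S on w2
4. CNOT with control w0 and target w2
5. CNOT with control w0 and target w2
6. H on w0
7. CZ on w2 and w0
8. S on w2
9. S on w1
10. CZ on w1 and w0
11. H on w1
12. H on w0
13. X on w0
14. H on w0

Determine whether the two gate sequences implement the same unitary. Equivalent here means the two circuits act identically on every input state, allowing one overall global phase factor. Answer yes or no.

Yes — the two circuits implement the same unitary up to a global phase.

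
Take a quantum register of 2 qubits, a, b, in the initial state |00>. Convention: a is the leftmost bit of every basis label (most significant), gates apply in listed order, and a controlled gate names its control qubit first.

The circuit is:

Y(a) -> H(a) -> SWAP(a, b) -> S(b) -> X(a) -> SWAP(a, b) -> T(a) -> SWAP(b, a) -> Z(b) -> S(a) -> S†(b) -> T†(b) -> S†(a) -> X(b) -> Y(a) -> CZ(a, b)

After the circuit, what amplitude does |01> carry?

The amplitude on |01> is sqrt(2)/2.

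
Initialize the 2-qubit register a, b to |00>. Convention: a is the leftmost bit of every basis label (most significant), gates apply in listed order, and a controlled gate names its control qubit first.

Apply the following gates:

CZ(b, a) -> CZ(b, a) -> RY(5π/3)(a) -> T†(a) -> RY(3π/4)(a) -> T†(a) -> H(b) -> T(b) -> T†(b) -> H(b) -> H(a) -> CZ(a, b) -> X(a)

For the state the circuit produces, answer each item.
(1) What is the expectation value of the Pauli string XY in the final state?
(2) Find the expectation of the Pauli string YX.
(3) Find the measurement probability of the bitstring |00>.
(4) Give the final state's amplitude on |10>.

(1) In the final state, XY has expectation 0. Key observation: the block from step 1 through step 2 cancels to the identity and can be dropped.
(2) The observable YX averages to 0.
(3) The probability of measuring |00> is -sqrt(3)/8 - sqrt(6)/16 + 3/8.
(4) The final state's coefficient on |10> equals -sqrt(12 - 6*sqrt(2))/8 - I*sqrt(4 - 2*sqrt(2))/8 + sqrt(2*sqrt(2) + 4)*exp(3*I*pi/4)/8 + sqrt(6*sqrt(2) + 12)*exp(3*I*pi/4)/8.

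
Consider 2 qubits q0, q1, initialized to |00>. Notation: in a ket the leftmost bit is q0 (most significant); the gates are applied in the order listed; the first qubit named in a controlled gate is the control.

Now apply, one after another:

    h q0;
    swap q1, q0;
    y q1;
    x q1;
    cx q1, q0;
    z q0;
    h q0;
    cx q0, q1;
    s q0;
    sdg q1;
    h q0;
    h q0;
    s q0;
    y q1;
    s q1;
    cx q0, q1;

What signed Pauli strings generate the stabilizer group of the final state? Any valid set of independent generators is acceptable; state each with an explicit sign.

The stabilizer group can be generated by +XZ, +ZX, among other valid generating sets.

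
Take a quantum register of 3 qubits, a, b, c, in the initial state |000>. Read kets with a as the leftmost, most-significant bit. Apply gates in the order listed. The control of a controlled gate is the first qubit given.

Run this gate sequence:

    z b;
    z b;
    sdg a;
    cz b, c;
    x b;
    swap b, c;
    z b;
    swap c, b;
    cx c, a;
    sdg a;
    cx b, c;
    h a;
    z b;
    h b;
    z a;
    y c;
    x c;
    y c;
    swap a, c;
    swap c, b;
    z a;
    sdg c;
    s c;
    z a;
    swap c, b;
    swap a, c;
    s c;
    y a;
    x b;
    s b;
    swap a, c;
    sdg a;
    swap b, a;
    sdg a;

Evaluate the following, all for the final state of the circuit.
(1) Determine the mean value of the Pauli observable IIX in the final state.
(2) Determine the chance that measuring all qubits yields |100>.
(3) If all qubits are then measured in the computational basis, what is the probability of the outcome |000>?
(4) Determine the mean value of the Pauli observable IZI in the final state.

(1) The observable IIX averages to 1. Key observation: steps 19-26 multiply out to the identity, so the circuit reduces to the remaining gates.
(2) A full measurement returns |100> with probability 1/4.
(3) The probability of measuring |000> is 1/4.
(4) In the final state, IZI has expectation 1.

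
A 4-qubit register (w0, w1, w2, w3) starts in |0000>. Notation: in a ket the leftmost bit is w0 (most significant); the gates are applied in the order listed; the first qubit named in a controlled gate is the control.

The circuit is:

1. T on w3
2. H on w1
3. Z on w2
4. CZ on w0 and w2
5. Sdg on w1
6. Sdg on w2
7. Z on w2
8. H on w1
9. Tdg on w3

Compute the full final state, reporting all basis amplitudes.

The final amplitudes are 1/2 - I/2 on |0000>, 1/2 + I/2 on |0100>, and 0 on every other basis state.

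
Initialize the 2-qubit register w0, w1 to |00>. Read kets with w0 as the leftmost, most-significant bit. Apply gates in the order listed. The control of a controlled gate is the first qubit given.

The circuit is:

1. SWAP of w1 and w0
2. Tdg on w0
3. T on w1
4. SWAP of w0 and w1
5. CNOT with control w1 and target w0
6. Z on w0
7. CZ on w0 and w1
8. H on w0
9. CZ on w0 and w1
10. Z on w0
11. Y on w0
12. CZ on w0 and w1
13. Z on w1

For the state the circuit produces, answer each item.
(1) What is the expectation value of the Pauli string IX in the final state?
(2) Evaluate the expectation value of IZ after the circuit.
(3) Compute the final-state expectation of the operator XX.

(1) The observable IX averages to 0.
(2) In the final state, IZ has expectation 1.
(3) In the final state, XX has expectation 0.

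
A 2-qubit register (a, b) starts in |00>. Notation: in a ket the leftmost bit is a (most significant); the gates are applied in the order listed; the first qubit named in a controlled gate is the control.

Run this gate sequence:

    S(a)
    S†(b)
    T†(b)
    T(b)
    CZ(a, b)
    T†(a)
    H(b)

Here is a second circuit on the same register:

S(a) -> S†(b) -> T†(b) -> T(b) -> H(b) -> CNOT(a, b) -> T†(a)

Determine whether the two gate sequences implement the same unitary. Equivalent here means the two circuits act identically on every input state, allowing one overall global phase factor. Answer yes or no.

Yes: on every input state the two circuits agree up to one overall phase factor.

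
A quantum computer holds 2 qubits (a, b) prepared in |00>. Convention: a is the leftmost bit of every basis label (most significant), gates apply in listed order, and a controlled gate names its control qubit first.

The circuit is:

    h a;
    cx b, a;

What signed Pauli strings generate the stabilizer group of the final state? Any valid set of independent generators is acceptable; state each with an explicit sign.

The stabilizer group can be generated by +XI, +IZ, among other valid generating sets.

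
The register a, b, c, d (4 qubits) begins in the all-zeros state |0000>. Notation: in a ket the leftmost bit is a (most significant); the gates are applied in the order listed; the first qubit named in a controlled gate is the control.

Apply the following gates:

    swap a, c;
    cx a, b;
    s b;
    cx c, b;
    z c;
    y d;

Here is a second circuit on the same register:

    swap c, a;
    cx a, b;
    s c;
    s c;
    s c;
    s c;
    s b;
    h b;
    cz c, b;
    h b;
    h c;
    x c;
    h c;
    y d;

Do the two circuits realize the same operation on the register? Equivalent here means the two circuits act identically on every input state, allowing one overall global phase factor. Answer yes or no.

Yes, they are equivalent — the unitaries differ by at most a global phase.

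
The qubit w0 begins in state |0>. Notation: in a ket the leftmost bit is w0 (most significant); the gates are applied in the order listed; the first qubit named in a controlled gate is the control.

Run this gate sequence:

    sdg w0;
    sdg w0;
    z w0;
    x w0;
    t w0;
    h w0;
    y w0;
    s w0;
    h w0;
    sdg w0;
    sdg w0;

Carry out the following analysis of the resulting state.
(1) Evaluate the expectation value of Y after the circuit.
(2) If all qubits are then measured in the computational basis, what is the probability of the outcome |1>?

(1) In the final state, Y has expectation 1.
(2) The probability of measuring |1> is 1/2.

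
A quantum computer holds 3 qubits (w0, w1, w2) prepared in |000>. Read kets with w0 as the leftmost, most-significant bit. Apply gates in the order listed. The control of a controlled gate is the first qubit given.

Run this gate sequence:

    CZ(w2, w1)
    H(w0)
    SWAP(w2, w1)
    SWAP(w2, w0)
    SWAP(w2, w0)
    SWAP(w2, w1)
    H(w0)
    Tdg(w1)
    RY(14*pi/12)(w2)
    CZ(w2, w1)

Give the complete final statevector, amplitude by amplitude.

The final amplitudes are -sqrt(6)/4 + sqrt(2)/4 on |000>, sqrt(2)/4 + sqrt(6)/4 on |001>, and 0 on every other basis state. Key observation: the block from step 2 through step 7 cancels to the identity and can be dropped.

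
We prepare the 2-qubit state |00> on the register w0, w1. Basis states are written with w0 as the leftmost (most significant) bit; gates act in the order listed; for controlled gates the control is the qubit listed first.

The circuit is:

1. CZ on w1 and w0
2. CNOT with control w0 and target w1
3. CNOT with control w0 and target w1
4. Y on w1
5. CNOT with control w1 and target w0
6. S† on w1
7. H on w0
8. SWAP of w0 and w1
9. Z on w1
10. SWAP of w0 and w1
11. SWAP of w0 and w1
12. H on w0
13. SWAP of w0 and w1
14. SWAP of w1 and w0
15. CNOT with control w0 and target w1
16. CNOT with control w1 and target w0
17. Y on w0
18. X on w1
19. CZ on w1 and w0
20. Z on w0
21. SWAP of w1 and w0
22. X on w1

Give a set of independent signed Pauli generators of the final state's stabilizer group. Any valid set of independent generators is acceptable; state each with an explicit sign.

The stabilizer group can be generated by +XZ, -ZX, among other valid generating sets.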